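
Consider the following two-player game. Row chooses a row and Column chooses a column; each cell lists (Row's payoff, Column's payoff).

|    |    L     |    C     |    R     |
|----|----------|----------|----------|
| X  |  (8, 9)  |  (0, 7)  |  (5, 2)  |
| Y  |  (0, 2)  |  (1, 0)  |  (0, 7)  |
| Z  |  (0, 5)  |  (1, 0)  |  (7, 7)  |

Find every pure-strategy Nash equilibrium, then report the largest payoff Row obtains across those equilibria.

(X, L) is a pure NE (Row: 8 ≥ 0; Column: 9 ≥ 7). Row gets 8.
(Z, R) is a pure NE (Row: 7 ≥ 5; Column: 7 ≥ 5). Row gets 7.
Every other cell has a profitable deviation for at least one player. Highest of {8, 7} is 8.

8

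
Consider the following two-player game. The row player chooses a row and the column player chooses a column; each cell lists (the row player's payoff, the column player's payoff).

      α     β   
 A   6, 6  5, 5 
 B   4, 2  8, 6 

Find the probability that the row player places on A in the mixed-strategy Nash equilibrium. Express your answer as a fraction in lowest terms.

The row player's mix p on A must make the column player indifferent between α and β.
The column player's payoff from α: 6p + 2(1−p). From β: 5p + 6(1−p).
Set equal: 1p = 4(1−p) → p = 4/5.

4/5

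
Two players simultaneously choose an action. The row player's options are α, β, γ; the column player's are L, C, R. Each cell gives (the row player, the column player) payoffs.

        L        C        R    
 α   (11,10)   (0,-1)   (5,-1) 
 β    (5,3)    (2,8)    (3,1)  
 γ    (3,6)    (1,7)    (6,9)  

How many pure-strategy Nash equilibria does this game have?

3

(α, L): the row player gets 11 (best alternative 5); the column player gets 10 (best alternative -1). Neither deviates — NE.
(β, C): the row player gets 2 (best alternative 1); the column player gets 8 (best alternative 3). Neither deviates — NE.
(γ, R): the row player gets 6 (best alternative 5); the column player gets 9 (best alternative 7). Neither deviates — NE.
(β, R) is not a NE: the row player would switch to γ (6 > 3).
No other cell survives both best-response checks, so there are 3 pure NE.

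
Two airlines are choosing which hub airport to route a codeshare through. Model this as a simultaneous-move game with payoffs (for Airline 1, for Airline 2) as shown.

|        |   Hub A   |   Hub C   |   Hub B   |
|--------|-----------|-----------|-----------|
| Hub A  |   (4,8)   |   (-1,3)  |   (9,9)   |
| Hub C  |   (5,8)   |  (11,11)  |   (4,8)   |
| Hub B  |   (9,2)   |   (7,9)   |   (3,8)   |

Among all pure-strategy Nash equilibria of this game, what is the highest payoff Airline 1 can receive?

(Hub A, Hub B) is a pure NE (Airline 1: 9 ≥ 4; Airline 2: 9 ≥ 8). Airline 1 gets 9.
Both Hub C is a pure NE (Airline 1: 11 ≥ 7; Airline 2: 11 ≥ 8). Airline 1 gets 11.
Every other cell has a profitable deviation for at least one player. Highest of {9, 11} is 11.

11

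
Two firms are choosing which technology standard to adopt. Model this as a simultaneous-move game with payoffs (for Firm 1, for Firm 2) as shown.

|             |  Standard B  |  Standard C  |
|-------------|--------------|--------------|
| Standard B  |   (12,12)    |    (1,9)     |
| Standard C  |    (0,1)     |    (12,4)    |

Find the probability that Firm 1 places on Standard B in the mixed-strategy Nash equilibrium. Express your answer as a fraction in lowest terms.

1/2

Firm 1's mix p on Standard B must make Firm 2 indifferent between Standard B and Standard C.
Firm 2's payoff from Standard B: 12p + 1(1−p). From Standard C: 9p + 4(1−p).
Set equal: 3p = 3(1−p) → p = 3/6 = 1/2.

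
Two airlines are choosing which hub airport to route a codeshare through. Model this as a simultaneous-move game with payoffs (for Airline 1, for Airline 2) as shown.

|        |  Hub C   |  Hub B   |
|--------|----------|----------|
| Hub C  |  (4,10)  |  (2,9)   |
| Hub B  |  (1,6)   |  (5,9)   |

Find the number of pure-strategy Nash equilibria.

Both Hub C: Airline 1 gets 4 (best alternative 1); Airline 2 gets 10 (best alternative 9). Neither deviates — NE.
Both Hub B: Airline 1 gets 5 (best alternative 2); Airline 2 gets 9 (best alternative 6). Neither deviates — NE.
(Hub B, Hub C) is not a NE: Airline 1 would switch to Hub C (4 > 1).
No other cell survives both best-response checks, so there are 2 pure NE.

2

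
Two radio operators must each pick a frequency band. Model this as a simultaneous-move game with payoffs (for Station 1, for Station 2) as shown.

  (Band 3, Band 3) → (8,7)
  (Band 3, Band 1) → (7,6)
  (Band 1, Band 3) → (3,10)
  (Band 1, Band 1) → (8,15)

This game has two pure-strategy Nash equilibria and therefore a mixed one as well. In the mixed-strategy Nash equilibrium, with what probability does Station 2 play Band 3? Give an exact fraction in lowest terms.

1/6

Station 2's mix q on Band 3 must make Station 1 indifferent between Band 3 and Band 1.
Station 1's payoff from Band 3: 8q + 7(1−q). From Band 1: 3q + 8(1−q).
Set equal: 5q = 1(1−q) → q = 1/6.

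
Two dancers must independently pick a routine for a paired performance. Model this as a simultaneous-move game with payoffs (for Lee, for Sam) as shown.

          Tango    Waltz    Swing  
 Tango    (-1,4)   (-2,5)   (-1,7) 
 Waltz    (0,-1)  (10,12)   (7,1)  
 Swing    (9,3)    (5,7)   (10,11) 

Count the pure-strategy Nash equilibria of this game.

Both Waltz: Lee gets 10 (best alternative 5); Sam gets 12 (best alternative 1). Neither deviates — NE.
Both Swing: Lee gets 10 (best alternative 7); Sam gets 11 (best alternative 7). Neither deviates — NE.
Both Tango is not a NE: Lee would switch to Swing (9 > -1).
No other cell survives both best-response checks, so there are 2 pure NE.

2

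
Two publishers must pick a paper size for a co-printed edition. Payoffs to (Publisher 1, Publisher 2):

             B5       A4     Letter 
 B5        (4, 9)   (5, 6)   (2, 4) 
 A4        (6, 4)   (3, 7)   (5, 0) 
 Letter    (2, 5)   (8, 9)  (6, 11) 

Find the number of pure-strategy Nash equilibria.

Both Letter: Publisher 1 gets 6 (best alternative 5); Publisher 2 gets 11 (best alternative 9). Neither deviates — NE.
Both B5 is not a NE: Publisher 1 would switch to A4 (6 > 4).
No other cell survives both best-response checks, so there is 1 pure NE.

1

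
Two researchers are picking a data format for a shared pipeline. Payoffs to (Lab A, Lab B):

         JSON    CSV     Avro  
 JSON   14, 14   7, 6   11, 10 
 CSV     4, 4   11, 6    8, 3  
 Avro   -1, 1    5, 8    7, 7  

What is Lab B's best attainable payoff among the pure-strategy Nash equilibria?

Both JSON is a pure NE (Lab A: 14 ≥ 4; Lab B: 14 ≥ 10). Lab B gets 14.
Both CSV is a pure NE (Lab A: 11 ≥ 7; Lab B: 6 ≥ 4). Lab B gets 6.
Every other cell has a profitable deviation for at least one player. Highest of {14, 6} is 14.

14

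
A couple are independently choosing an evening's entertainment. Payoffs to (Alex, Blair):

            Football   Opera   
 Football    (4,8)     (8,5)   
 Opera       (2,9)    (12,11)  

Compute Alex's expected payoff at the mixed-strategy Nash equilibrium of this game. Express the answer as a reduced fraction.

Blair mixes with probability q on Football, chosen so Alex is indifferent: 4q + 8(1−q) = 2q + 12(1−q) gives q = 2/3.
Alex's expected payoff (from either row, since indifferent) is 4·2/3 + 8·1/3 = 16/3.

16/3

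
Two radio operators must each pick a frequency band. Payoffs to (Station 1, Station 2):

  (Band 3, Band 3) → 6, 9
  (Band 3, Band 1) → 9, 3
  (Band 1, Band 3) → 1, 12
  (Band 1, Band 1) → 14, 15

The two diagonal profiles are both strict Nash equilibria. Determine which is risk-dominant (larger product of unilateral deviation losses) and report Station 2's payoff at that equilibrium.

9

At both Band 3: Station 1 loses 6 − 1 = 5 by deviating; Station 2 loses 9 − 3 = 6. Product = 5·6 = 30.
At both Band 1: Station 1 loses 14 − 9 = 5 by deviating; Station 2 loses 15 − 12 = 3. Product = 5·3 = 15.
30 > 15, so both Band 3 is risk-dominant. Station 2's payoff there is 9.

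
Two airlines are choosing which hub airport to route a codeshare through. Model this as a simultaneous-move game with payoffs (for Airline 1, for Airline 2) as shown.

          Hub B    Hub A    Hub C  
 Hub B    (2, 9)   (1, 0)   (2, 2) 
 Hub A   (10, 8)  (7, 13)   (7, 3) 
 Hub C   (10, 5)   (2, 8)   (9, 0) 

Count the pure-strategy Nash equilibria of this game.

Both Hub A: Airline 1 gets 7 (best alternative 2); Airline 2 gets 13 (best alternative 8). Neither deviates — NE.
Both Hub C is not a NE: Airline 2 would switch to Hub A (8 > 0).
No other cell survives both best-response checks, so there is 1 pure NE.

1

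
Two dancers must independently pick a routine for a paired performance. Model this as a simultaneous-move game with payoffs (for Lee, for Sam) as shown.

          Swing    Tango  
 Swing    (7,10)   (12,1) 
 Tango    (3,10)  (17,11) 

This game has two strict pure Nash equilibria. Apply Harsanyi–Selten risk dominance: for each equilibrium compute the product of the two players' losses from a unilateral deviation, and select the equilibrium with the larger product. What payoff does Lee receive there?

7

At both Swing: Lee loses 7 − 3 = 4 by deviating; Sam loses 10 − 1 = 9. Product = 4·9 = 36.
At both Tango: Lee loses 17 − 12 = 5 by deviating; Sam loses 11 − 10 = 1. Product = 5·1 = 5.
36 > 5, so both Swing is risk-dominant. Lee's payoff there is 7.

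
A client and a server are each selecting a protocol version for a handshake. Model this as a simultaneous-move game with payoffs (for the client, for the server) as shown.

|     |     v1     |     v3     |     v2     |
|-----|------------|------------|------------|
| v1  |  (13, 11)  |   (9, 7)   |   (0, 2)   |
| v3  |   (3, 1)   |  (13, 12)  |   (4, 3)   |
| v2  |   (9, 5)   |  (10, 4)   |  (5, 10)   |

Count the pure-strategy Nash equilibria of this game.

Both v1: the client gets 13 (best alternative 9); the server gets 11 (best alternative 7). Neither deviates — NE.
Both v3: the client gets 13 (best alternative 10); the server gets 12 (best alternative 3). Neither deviates — NE.
Both v2: the client gets 5 (best alternative 4); the server gets 10 (best alternative 5). Neither deviates — NE.
(v3, v1) is not a NE: the client would switch to v1 (13 > 3).
No other cell survives both best-response checks, so there are 3 pure NE.

3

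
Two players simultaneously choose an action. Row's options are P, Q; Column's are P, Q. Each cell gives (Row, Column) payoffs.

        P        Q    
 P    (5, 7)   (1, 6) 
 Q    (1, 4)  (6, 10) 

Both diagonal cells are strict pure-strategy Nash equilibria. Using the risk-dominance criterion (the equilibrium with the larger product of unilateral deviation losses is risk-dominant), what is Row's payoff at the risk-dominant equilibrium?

6

At both P: Row loses 5 − 1 = 4 by deviating; Column loses 7 − 6 = 1. Product = 4·1 = 4.
At both Q: Row loses 6 − 1 = 5 by deviating; Column loses 10 − 4 = 6. Product = 5·6 = 30.
30 > 4, so both Q is risk-dominant. Row's payoff there is 6.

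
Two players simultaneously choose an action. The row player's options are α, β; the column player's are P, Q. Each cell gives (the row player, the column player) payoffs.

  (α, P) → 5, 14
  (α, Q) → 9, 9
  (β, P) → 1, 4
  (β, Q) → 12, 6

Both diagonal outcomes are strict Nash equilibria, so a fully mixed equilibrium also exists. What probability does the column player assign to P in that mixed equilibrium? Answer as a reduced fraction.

The column player's mix q on P must make the row player indifferent between α and β.
The row player's payoff from α: 5q + 9(1−q). From β: 1q + 12(1−q).
Set equal: 4q = 3(1−q) → q = 3/7.

3/7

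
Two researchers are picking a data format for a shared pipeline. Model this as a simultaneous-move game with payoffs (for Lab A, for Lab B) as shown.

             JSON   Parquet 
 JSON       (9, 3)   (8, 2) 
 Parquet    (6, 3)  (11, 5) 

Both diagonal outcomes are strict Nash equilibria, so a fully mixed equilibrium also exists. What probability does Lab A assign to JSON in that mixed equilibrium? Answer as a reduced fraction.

Lab A's mix p on JSON must make Lab B indifferent between JSON and Parquet.
Lab B's payoff from JSON: 3p + 3(1−p). From Parquet: 2p + 5(1−p).
Set equal: 1p = 2(1−p) → p = 2/3.

2/3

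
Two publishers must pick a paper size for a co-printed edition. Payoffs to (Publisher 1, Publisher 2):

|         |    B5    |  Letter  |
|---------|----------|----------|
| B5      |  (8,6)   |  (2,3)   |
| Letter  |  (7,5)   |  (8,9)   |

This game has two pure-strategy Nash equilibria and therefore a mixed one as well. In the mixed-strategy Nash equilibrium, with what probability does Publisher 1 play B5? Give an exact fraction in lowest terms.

Publisher 1's mix p on B5 must make Publisher 2 indifferent between B5 and Letter.
Publisher 2's payoff from B5: 6p + 5(1−p). From Letter: 3p + 9(1−p).
Set equal: 3p = 4(1−p) → p = 4/7.

4/7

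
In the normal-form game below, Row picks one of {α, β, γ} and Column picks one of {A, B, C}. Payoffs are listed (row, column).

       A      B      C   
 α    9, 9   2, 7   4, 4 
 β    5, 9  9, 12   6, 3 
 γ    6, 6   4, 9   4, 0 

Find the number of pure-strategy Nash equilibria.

2

(α, A): Row gets 9 (best alternative 6); Column gets 9 (best alternative 7). Neither deviates — NE.
(β, B): Row gets 9 (best alternative 4); Column gets 12 (best alternative 9). Neither deviates — NE.
(γ, C) is not a NE: Row would switch to β (6 > 4).
No other cell survives both best-response checks, so there are 2 pure NE.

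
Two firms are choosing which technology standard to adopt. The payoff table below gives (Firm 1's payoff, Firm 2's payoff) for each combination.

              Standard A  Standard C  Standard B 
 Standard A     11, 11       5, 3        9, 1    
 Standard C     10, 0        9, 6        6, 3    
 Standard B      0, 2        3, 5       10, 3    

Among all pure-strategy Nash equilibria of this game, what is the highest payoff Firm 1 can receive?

Both Standard A is a pure NE (Firm 1: 11 ≥ 10; Firm 2: 11 ≥ 3). Firm 1 gets 11.
Both Standard C is a pure NE (Firm 1: 9 ≥ 5; Firm 2: 6 ≥ 3). Firm 1 gets 9.
Every other cell has a profitable deviation for at least one player. Highest of {11, 9} is 11.

11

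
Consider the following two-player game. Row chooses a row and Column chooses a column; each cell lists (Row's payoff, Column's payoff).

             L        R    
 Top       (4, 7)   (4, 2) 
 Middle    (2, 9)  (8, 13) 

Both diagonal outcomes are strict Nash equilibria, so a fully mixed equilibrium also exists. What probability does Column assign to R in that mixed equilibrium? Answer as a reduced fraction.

Column's mix q on L must make Row indifferent between Top and Middle.
Row's payoff from Top: 4q + 4(1−q). From Middle: 2q + 8(1−q).
Set equal: 2q = 4(1−q) → q = 4/6 = 2/3.
Probability on R is 1 − 2/3 = 1/3.

1/3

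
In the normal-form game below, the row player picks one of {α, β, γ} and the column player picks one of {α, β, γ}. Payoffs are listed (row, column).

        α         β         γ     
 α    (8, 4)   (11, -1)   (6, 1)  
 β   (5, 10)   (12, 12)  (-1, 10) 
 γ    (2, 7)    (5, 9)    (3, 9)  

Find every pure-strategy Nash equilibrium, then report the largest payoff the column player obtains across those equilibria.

12

Both α is a pure NE (the row player: 8 ≥ 5; the column player: 4 ≥ 1). The column player gets 4.
Both β is a pure NE (the row player: 12 ≥ 11; the column player: 12 ≥ 10). The column player gets 12.
Every other cell has a profitable deviation for at least one player. Highest of {4, 12} is 12.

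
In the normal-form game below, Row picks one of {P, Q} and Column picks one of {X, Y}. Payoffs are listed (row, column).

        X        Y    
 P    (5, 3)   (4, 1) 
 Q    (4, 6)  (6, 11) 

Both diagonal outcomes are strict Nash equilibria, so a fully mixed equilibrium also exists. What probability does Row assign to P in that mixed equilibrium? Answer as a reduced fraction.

Row's mix p on P must make Column indifferent between X and Y.
Column's payoff from X: 3p + 6(1−p). From Y: 1p + 11(1−p).
Set equal: 2p = 5(1−p) → p = 5/7.

5/7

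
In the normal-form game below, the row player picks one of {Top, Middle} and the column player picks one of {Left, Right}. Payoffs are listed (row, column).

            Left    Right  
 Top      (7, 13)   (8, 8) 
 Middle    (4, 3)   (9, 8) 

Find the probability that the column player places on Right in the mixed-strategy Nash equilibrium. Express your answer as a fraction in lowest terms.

3/4

The column player's mix q on Left must make the row player indifferent between Top and Middle.
The row player's payoff from Top: 7q + 8(1−q). From Middle: 4q + 9(1−q).
Set equal: 3q = 1(1−q) → q = 1/4.
Probability on Right is 1 − 1/4 = 3/4.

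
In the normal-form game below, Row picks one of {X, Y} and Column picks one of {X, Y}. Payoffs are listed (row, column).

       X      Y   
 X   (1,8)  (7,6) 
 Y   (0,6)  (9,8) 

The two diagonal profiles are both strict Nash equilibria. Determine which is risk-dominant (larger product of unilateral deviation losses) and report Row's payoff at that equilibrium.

At both X: Row loses 1 − 0 = 1 by deviating; Column loses 8 − 6 = 2. Product = 1·2 = 2.
At both Y: Row loses 9 − 7 = 2 by deviating; Column loses 8 − 6 = 2. Product = 2·2 = 4.
4 > 2, so both Y is risk-dominant. Row's payoff there is 9.

9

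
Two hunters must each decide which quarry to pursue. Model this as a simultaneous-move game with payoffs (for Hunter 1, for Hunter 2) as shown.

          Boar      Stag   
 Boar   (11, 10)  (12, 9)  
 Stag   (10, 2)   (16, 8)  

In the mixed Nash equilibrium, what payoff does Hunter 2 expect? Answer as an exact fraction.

Hunter 1 mixes with probability p on Boar, chosen so Hunter 2 is indifferent: 10p + 2(1−p) = 9p + 8(1−p) gives p = 6/7.
Hunter 2's expected payoff is 10·6/7 + 2·1/7 = 62/7.

62/7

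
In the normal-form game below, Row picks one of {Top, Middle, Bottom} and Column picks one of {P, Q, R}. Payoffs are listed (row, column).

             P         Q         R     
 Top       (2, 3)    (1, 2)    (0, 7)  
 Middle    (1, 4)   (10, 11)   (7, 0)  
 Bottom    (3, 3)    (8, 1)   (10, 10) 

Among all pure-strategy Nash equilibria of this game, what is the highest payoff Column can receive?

(Middle, Q) is a pure NE (Row: 10 ≥ 8; Column: 11 ≥ 4). Column gets 11.
(Bottom, R) is a pure NE (Row: 10 ≥ 7; Column: 10 ≥ 3). Column gets 10.
Every other cell has a profitable deviation for at least one player. Highest of {11, 10} is 11.

11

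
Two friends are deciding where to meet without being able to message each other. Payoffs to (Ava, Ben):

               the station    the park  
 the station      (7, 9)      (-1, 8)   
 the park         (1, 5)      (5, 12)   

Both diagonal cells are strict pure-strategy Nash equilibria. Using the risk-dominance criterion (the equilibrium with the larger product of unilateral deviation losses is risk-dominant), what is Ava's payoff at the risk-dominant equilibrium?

At both the station: Ava loses 7 − 1 = 6 by deviating; Ben loses 9 − 8 = 1. Product = 6·1 = 6.
At both the park: Ava loses 5 − (-1) = 6 by deviating; Ben loses 12 − 5 = 7. Product = 6·7 = 42.
42 > 6, so both the park is risk-dominant. Ava's payoff there is 5.

5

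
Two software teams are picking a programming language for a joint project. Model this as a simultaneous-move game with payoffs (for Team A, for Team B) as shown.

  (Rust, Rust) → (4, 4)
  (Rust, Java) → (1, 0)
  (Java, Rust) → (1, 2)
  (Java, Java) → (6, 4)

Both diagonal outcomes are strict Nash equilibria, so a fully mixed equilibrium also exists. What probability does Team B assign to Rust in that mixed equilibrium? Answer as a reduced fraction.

Team B's mix q on Rust must make Team A indifferent between Rust and Java.
Team A's payoff from Rust: 4q + 1(1−q). From Java: 1q + 6(1−q).
Set equal: 3q = 5(1−q) → q = 5/8.

5/8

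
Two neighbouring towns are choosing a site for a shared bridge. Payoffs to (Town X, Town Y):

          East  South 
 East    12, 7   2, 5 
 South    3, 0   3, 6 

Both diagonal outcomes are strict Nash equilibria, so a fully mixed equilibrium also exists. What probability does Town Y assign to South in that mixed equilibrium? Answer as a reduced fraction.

9/10

Town Y's mix q on East must make Town X indifferent between East and South.
Town X's payoff from East: 12q + 2(1−q). From South: 3q + 3(1−q).
Set equal: 9q = 1(1−q) → q = 1/10.
Probability on South is 1 − 1/10 = 9/10.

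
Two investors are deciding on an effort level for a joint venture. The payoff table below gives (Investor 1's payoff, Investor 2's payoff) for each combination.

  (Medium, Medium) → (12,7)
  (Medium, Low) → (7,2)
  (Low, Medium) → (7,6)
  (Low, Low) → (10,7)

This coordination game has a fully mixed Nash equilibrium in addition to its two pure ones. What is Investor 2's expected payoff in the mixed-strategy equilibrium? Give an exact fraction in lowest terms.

37/6

Investor 1 mixes with probability p on Medium, chosen so Investor 2 is indifferent: 7p + 6(1−p) = 2p + 7(1−p) gives p = 1/6.
Investor 2's expected payoff is 7·1/6 + 6·5/6 = 37/6.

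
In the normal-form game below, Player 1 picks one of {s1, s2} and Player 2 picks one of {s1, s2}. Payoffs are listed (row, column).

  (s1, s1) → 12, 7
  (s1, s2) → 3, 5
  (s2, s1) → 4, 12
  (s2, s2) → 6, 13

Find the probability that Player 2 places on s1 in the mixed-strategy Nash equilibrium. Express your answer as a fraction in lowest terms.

3/11

Player 2's mix q on s1 must make Player 1 indifferent between s1 and s2.
Player 1's payoff from s1: 12q + 3(1−q). From s2: 4q + 6(1−q).
Set equal: 8q = 3(1−q) → q = 3/11.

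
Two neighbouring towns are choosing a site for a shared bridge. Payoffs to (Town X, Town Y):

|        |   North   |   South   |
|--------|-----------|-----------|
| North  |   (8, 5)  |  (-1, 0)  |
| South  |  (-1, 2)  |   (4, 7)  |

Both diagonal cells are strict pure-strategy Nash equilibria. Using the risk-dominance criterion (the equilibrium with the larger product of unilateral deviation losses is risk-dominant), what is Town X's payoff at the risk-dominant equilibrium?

At both North: Town X loses 8 − (-1) = 9 by deviating; Town Y loses 5 − 0 = 5. Product = 9·5 = 45.
At both South: Town X loses 4 − (-1) = 5 by deviating; Town Y loses 7 − 2 = 5. Product = 5·5 = 25.
45 > 25, so both North is risk-dominant. Town X's payoff there is 8.

8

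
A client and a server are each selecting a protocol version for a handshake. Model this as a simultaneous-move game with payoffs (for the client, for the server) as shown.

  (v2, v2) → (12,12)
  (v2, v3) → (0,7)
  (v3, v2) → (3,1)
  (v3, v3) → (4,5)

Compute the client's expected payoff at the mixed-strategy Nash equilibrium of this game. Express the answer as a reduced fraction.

48/13

The server mixes with probability q on v2, chosen so the client is indifferent: 12q + 0(1−q) = 3q + 4(1−q) gives q = 4/13.
The client's expected payoff (from either row, since indifferent) is 12·4/13 + 0·9/13 = 48/13.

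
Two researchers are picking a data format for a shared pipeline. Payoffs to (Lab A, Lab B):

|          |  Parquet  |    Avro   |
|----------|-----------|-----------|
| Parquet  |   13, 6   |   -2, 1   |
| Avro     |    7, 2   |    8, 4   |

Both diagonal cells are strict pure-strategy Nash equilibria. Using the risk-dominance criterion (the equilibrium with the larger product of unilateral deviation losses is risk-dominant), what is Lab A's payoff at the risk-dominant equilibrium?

At both Parquet: Lab A loses 13 − 7 = 6 by deviating; Lab B loses 6 − 1 = 5. Product = 6·5 = 30.
At both Avro: Lab A loses 8 − (-2) = 10 by deviating; Lab B loses 4 − 2 = 2. Product = 10·2 = 20.
30 > 20, so both Parquet is risk-dominant. Lab A's payoff there is 13.

13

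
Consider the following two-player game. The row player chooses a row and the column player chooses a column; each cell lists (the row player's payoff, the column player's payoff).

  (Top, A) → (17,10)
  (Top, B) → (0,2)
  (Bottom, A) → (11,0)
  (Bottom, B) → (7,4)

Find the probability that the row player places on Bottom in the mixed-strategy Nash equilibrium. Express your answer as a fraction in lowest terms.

The row player's mix p on Top must make the column player indifferent between A and B.
The column player's payoff from A: 10p + 0(1−p). From B: 2p + 4(1−p).
Set equal: 8p = 4(1−p) → p = 4/12 = 1/3.
Probability on Bottom is 1 − 1/3 = 2/3.

2/3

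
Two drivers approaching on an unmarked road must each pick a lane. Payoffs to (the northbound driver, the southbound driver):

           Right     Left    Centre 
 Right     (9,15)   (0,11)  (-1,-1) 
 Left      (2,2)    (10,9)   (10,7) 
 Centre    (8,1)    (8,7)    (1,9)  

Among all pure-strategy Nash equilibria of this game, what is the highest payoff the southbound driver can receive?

15

Both Right is a pure NE (the northbound driver: 9 ≥ 8; the southbound driver: 15 ≥ 11). The southbound driver gets 15.
Both Left is a pure NE (the northbound driver: 10 ≥ 8; the southbound driver: 9 ≥ 7). The southbound driver gets 9.
Every other cell has a profitable deviation for at least one player. Highest of {15, 9} is 15.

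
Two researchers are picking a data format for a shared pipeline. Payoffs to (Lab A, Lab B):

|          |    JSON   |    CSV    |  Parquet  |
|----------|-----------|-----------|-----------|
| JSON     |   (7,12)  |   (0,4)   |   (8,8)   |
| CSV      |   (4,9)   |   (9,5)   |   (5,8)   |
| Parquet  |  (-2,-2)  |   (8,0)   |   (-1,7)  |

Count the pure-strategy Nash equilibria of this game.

1

Both JSON: Lab A gets 7 (best alternative 4); Lab B gets 12 (best alternative 8). Neither deviates — NE.
Both Parquet is not a NE: Lab A would switch to JSON (8 > -1).
No other cell survives both best-response checks, so there is 1 pure NE.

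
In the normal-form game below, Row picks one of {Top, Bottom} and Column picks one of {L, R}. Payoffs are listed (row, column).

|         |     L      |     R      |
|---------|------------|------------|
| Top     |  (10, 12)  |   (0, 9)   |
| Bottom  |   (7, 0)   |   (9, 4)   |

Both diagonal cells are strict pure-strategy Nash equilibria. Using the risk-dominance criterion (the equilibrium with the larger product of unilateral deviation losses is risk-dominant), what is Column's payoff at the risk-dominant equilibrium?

4

At (Top, L): Row loses 10 − 7 = 3 by deviating; Column loses 12 − 9 = 3. Product = 3·3 = 9.
At (Bottom, R): Row loses 9 − 0 = 9 by deviating; Column loses 4 − 0 = 4. Product = 9·4 = 36.
36 > 9, so (Bottom, R) is risk-dominant. Column's payoff there is 4.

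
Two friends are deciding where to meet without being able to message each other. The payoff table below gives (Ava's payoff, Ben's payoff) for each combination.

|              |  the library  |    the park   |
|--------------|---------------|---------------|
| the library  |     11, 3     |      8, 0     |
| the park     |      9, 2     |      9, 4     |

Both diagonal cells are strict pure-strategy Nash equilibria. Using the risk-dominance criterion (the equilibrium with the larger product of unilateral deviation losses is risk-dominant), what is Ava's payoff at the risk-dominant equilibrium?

At both the library: Ava loses 11 − 9 = 2 by deviating; Ben loses 3 − 0 = 3. Product = 2·3 = 6.
At both the park: Ava loses 9 − 8 = 1 by deviating; Ben loses 4 − 2 = 2. Product = 1·2 = 2.
6 > 2, so both the library is risk-dominant. Ava's payoff there is 11.

11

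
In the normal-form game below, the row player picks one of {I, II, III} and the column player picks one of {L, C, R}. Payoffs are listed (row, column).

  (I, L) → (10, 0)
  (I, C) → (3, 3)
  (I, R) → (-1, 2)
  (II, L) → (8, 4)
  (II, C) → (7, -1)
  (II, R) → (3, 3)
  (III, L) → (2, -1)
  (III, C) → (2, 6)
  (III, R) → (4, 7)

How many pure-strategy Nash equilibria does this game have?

(III, R): the row player gets 4 (best alternative 3); the column player gets 7 (best alternative 6). Neither deviates — NE.
(I, L) is not a NE: the column player would switch to C (3 > 0).
No other cell survives both best-response checks, so there is 1 pure NE.

1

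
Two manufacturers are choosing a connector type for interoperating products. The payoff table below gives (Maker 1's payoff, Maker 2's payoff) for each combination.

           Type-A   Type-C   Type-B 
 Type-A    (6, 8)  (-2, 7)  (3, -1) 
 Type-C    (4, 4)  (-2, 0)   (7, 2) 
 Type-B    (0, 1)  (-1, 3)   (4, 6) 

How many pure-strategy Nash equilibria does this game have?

1

Both Type-A: Maker 1 gets 6 (best alternative 4); Maker 2 gets 8 (best alternative 7). Neither deviates — NE.
Both Type-C is not a NE: Maker 1 would switch to Type-B (-1 > -2).
No other cell survives both best-response checks, so there is 1 pure NE.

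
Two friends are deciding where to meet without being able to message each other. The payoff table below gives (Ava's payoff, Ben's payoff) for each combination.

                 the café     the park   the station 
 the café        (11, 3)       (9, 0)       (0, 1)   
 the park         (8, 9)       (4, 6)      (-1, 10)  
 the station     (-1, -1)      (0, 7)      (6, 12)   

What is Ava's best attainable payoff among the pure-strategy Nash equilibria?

11

Both the café is a pure NE (Ava: 11 ≥ 8; Ben: 3 ≥ 1). Ava gets 11.
Both the station is a pure NE (Ava: 6 ≥ 0; Ben: 12 ≥ 7). Ava gets 6.
Every other cell has a profitable deviation for at least one player. Highest of {11, 6} is 11.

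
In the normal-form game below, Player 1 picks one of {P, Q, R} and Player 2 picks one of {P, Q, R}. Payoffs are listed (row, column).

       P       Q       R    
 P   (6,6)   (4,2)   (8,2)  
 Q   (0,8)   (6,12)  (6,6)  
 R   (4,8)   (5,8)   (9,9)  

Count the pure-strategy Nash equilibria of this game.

3

Both P: Player 1 gets 6 (best alternative 4); Player 2 gets 6 (best alternative 2). Neither deviates — NE.
Both Q: Player 1 gets 6 (best alternative 5); Player 2 gets 12 (best alternative 8). Neither deviates — NE.
Both R: Player 1 gets 9 (best alternative 8); Player 2 gets 9 (best alternative 8). Neither deviates — NE.
(P, R) is not a NE: Player 1 would switch to R (9 > 8).
No other cell survives both best-response checks, so there are 3 pure NE.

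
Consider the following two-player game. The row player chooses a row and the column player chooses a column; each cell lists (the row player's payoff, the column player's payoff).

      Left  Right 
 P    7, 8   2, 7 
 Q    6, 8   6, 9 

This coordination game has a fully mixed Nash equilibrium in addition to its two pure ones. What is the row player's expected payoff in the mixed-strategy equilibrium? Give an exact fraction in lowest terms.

The column player mixes with probability q on Left, chosen so the row player is indifferent: 7q + 2(1−q) = 6q + 6(1−q) gives q = 4/5.
The row player's expected payoff (from either row, since indifferent) is 7·4/5 + 2·1/5 = 6.

6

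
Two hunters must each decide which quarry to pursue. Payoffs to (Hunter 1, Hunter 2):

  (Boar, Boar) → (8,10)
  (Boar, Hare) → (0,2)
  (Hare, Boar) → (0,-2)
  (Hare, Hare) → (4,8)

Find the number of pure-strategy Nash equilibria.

Both Boar: Hunter 1 gets 8 (best alternative 0); Hunter 2 gets 10 (best alternative 2). Neither deviates — NE.
Both Hare: Hunter 1 gets 4 (best alternative 0); Hunter 2 gets 8 (best alternative -2). Neither deviates — NE.
(Hare, Boar) is not a NE: Hunter 1 would switch to Boar (8 > 0).
No other cell survives both best-response checks, so there are 2 pure NE.

2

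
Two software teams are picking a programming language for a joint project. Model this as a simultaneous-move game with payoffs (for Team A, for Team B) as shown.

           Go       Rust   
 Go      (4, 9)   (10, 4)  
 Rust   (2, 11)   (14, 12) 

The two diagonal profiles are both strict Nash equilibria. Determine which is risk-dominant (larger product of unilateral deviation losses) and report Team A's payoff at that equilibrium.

4

At both Go: Team A loses 4 − 2 = 2 by deviating; Team B loses 9 − 4 = 5. Product = 2·5 = 10.
At both Rust: Team A loses 14 − 10 = 4 by deviating; Team B loses 12 − 11 = 1. Product = 4·1 = 4.
10 > 4, so both Go is risk-dominant. Team A's payoff there is 4.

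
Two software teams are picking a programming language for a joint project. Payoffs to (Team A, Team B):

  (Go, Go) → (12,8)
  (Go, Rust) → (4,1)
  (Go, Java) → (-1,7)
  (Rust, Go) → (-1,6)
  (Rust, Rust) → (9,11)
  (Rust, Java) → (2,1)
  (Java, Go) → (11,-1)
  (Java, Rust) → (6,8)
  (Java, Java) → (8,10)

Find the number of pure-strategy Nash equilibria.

Both Go: Team A gets 12 (best alternative 11); Team B gets 8 (best alternative 7). Neither deviates — NE.
Both Rust: Team A gets 9 (best alternative 6); Team B gets 11 (best alternative 6). Neither deviates — NE.
Both Java: Team A gets 8 (best alternative 2); Team B gets 10 (best alternative 8). Neither deviates — NE.
(Rust, Go) is not a NE: Team A would switch to Go (12 > -1).
No other cell survives both best-response checks, so there are 3 pure NE.

3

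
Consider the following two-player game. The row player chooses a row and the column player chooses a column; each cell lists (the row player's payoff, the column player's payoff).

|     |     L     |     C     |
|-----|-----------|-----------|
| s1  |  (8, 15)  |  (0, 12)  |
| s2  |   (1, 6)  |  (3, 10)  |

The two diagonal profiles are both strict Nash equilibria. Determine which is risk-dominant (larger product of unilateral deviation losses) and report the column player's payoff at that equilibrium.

15

At (s1, L): the row player loses 8 − 1 = 7 by deviating; the column player loses 15 − 12 = 3. Product = 7·3 = 21.
At (s2, C): the row player loses 3 − 0 = 3 by deviating; the column player loses 10 − 6 = 4. Product = 3·4 = 12.
21 > 12, so (s1, L) is risk-dominant. The column player's payoff there is 15.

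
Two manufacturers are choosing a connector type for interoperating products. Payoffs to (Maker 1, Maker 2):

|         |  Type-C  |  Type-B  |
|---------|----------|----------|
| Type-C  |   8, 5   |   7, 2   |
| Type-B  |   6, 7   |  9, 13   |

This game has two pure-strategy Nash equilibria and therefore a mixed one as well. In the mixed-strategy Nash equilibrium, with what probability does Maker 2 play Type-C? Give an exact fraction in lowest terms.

Maker 2's mix q on Type-C must make Maker 1 indifferent between Type-C and Type-B.
Maker 1's payoff from Type-C: 8q + 7(1−q). From Type-B: 6q + 9(1−q).
Set equal: 2q = 2(1−q) → q = 2/4 = 1/2.

1/2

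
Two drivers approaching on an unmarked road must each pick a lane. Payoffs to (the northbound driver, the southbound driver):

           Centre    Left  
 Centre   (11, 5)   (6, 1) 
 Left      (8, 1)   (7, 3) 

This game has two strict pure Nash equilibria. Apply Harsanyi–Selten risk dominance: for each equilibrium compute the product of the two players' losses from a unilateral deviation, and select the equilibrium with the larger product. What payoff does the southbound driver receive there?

At both Centre: the northbound driver loses 11 − 8 = 3 by deviating; the southbound driver loses 5 − 1 = 4. Product = 3·4 = 12.
At both Left: the northbound driver loses 7 − 6 = 1 by deviating; the southbound driver loses 3 − 1 = 2. Product = 1·2 = 2.
12 > 2, so both Centre is risk-dominant. The southbound driver's payoff there is 5.

5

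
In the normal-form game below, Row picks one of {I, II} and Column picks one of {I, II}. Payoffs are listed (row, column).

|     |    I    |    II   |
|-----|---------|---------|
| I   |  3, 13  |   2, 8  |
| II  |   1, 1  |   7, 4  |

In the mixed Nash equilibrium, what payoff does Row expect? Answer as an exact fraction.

19/7

Column mixes with probability q on I, chosen so Row is indifferent: 3q + 2(1−q) = 1q + 7(1−q) gives q = 5/7.
Row's expected payoff (from either row, since indifferent) is 3·5/7 + 2·2/7 = 19/7.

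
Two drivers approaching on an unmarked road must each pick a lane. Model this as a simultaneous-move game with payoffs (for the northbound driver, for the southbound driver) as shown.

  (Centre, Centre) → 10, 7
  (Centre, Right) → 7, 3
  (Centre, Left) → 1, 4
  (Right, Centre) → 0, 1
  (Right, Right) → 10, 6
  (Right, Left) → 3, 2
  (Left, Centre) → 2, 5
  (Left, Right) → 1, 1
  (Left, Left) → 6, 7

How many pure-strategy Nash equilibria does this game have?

Both Centre: the northbound driver gets 10 (best alternative 2); the southbound driver gets 7 (best alternative 4). Neither deviates — NE.
Both Right: the northbound driver gets 10 (best alternative 7); the southbound driver gets 6 (best alternative 2). Neither deviates — NE.
Both Left: the northbound driver gets 6 (best alternative 3); the southbound driver gets 7 (best alternative 5). Neither deviates — NE.
(Centre, Right) is not a NE: the northbound driver would switch to Right (10 > 7).
No other cell survives both best-response checks, so there are 3 pure NE.

3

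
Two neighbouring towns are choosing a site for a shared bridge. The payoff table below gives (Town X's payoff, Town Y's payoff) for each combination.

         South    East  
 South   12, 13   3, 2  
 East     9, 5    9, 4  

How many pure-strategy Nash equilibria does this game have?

1

Both South: Town X gets 12 (best alternative 9); Town Y gets 13 (best alternative 2). Neither deviates — NE.
Both East is not a NE: Town Y would switch to South (5 > 4).
No other cell survives both best-response checks, so there is 1 pure NE.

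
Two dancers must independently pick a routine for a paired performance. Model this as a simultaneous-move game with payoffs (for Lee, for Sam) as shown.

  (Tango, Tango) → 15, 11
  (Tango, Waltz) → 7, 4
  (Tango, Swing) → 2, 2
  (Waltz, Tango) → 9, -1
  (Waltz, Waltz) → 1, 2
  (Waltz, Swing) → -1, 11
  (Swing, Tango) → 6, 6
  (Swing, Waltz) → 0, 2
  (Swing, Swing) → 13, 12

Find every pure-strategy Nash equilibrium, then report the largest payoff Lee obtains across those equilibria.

Both Tango is a pure NE (Lee: 15 ≥ 9; Sam: 11 ≥ 4). Lee gets 15.
Both Swing is a pure NE (Lee: 13 ≥ 2; Sam: 12 ≥ 6). Lee gets 13.
Every other cell has a profitable deviation for at least one player. Highest of {15, 13} is 15.

15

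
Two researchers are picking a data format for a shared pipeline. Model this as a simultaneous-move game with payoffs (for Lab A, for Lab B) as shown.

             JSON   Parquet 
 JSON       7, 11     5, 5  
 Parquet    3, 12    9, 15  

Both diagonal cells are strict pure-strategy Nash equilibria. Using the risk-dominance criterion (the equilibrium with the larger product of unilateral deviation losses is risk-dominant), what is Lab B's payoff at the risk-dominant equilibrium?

At both JSON: Lab A loses 7 − 3 = 4 by deviating; Lab B loses 11 − 5 = 6. Product = 4·6 = 24.
At both Parquet: Lab A loses 9 − 5 = 4 by deviating; Lab B loses 15 − 12 = 3. Product = 4·3 = 12.
24 > 12, so both JSON is risk-dominant. Lab B's payoff there is 11.

11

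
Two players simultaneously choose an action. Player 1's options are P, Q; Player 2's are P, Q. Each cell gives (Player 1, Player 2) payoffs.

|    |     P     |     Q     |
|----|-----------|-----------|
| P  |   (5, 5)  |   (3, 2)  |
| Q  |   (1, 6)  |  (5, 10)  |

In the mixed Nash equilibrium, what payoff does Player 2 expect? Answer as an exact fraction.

38/7

Player 1 mixes with probability p on P, chosen so Player 2 is indifferent: 5p + 6(1−p) = 2p + 10(1−p) gives p = 4/7.
Player 2's expected payoff is 5·4/7 + 6·3/7 = 38/7.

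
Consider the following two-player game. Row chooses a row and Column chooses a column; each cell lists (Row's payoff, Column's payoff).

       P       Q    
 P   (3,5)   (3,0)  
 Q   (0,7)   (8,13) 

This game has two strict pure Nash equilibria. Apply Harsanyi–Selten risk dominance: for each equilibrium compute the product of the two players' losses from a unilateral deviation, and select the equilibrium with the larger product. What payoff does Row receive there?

At both P: Row loses 3 − 0 = 3 by deviating; Column loses 5 − 0 = 5. Product = 3·5 = 15.
At both Q: Row loses 8 − 3 = 5 by deviating; Column loses 13 − 7 = 6. Product = 5·6 = 30.
30 > 15, so both Q is risk-dominant. Row's payoff there is 8.

8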